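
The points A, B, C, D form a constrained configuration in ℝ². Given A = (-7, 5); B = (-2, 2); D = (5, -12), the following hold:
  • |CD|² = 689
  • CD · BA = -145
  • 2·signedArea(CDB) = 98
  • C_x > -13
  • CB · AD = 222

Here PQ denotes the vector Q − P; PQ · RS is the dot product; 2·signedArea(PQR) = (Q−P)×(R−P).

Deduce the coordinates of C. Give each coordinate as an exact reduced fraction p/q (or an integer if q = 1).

C = (-12, 8)

1. C_x = -12  [CB · AD = 222 ∩ 2·signedArea(CDB) = 98]
2. C_y = 8  [CB · AD = 222 ∩ 2·signedArea(CDB) = 98]
   → C = (-12, 8)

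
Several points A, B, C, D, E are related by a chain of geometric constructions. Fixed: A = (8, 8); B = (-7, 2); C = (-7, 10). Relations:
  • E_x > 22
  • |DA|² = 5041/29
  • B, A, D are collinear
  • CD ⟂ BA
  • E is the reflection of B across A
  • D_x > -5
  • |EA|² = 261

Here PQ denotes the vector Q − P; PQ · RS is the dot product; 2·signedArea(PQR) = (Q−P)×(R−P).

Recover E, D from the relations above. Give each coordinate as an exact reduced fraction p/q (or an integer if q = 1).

1. E_x = 23  [E is the reflection of B across A]
2. E_y = 14  [E is the reflection of B across A]
   → E = (23, 14)
3. D_x = -123/29  [B, A, D are collinear ∩ CD ⟂ BA]
4. D_y = 90/29  [B, A, D are collinear ∩ CD ⟂ BA]
   → D = (-123/29, 90/29)

D = (-123/29, 90/29)
E = (23, 14)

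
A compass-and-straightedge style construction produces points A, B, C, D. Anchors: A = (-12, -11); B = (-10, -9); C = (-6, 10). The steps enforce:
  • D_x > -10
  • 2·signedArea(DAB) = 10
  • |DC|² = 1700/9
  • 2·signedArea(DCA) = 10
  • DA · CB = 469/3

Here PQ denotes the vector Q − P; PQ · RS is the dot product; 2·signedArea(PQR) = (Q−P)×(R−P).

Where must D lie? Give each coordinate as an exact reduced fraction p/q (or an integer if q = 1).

D = (-28/3, -10/3)

1. D_x = -28/3  [DA · CB = 469/3 ∩ 2·signedArea(DAB) = 10]
2. D_y = -10/3  [DA · CB = 469/3 ∩ 2·signedArea(DAB) = 10]
   → D = (-28/3, -10/3)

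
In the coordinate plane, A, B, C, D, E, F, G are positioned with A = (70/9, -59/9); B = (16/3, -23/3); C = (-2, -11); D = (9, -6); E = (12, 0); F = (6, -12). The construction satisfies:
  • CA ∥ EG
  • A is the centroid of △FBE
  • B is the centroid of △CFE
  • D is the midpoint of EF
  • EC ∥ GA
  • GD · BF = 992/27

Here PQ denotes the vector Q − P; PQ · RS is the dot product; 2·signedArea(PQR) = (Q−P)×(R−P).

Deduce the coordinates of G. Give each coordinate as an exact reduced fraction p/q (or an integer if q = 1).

1. G_x = 196/9  [EC ∥ GA ∩ CA ∥ EG]
2. G_y = 40/9  [EC ∥ GA ∩ CA ∥ EG]
   → G = (196/9, 40/9)

G = (196/9, 40/9)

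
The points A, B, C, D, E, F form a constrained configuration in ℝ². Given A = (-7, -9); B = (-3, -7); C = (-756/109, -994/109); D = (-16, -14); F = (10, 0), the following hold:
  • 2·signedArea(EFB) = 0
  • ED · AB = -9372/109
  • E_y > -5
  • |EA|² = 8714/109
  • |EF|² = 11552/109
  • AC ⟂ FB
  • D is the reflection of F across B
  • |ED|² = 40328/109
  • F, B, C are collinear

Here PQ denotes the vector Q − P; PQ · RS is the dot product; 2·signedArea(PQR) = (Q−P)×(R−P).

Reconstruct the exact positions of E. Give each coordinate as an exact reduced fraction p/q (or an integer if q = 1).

1. E_x = 102/109  [2·signedArea(EFB) = 0 ∩ ED · AB = -9372/109]
2. E_y = -532/109  [2·signedArea(EFB) = 0 ∩ ED · AB = -9372/109]
   → E = (102/109, -532/109)

E = (102/109, -532/109)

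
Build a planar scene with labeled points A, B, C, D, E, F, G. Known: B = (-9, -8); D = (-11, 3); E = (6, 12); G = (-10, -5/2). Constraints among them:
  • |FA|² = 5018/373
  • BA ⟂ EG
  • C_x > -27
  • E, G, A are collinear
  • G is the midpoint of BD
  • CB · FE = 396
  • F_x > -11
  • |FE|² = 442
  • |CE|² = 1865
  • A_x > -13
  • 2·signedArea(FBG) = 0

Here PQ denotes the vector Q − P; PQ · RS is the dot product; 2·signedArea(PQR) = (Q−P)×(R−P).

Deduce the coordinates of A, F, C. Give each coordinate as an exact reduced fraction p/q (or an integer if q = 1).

1. A_x = -4546/373  [E, G, A are collinear ∩ BA ⟂ EG]
2. A_y = -1672/373  [E, G, A are collinear ∩ BA ⟂ EG]
   → A = (-4546/373, -1672/373)
3. F_x = -51/5  [line -11/2·x + -1·y + -115/2 = 0 ∩ |FE|² = 442]
4. F_y = -7/5  [line -11/2·x + -1·y + -115/2 = 0 ∩ |FE|² = 442]
   → F = (-51/5, -7/5)
5. C_x = -26  [line -81/5·x + -67/5·y + -649 = 0 ∩ |CE|² = 1865]
6. C_y = -17  [line -81/5·x + -67/5·y + -649 = 0 ∩ |CE|² = 1865]
   → C = (-26, -17)

A = (-4546/373, -1672/373)
C = (-26, -17)
F = (-51/5, -7/5)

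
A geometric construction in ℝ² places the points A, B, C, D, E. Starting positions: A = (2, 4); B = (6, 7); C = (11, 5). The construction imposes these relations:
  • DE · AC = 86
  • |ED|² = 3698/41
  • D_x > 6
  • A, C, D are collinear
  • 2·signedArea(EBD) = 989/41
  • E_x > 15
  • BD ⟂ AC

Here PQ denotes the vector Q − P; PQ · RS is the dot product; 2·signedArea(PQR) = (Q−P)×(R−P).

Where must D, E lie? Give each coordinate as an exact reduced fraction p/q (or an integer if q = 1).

D = (515/82, 367/82)
E = (1289/82, 453/82)

1. D_x = 515/82  [A, C, D are collinear ∩ BD ⟂ AC]
2. D_y = 367/82  [A, C, D are collinear ∩ BD ⟂ AC]
   → D = (515/82, 367/82)
3. E_x = 1289/82  [line 207/82·x + 23/82·y + -3381/82 = 0 ∩ |ED|² = 3698/41]
4. E_y = 453/82  [line 207/82·x + 23/82·y + -3381/82 = 0 ∩ |ED|² = 3698/41]
   → E = (1289/82, 453/82)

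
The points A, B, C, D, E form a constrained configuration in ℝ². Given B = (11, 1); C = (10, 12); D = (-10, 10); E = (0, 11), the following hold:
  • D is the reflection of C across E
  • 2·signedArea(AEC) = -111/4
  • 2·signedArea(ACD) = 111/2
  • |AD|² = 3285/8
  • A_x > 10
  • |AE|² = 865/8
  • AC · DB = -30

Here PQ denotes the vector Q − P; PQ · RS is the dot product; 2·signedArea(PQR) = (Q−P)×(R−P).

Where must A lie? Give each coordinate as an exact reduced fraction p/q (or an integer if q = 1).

A = (41/4, 37/4)

1. A_x = 41/4  [2·signedArea(ACD) = 111/2 ∩ AC · DB = -30]
2. A_y = 37/4  [2·signedArea(ACD) = 111/2 ∩ AC · DB = -30]
   → A = (41/4, 37/4)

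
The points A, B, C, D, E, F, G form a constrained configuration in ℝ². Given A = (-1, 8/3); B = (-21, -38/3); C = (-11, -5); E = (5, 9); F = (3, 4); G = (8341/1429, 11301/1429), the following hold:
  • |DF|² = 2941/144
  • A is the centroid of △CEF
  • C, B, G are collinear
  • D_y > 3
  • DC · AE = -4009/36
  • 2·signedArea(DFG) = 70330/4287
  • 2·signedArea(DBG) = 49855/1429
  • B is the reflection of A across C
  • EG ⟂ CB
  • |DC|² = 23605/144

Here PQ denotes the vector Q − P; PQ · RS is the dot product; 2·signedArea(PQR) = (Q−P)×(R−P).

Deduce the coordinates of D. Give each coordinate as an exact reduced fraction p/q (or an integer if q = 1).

D = (-3/2, 43/12)

1. D_x = -3/2  [DC · AE = -4009/36 ∩ 2·signedArea(DFG) = 70330/4287]
2. D_y = 43/12  [DC · AE = -4009/36 ∩ 2·signedArea(DFG) = 70330/4287]
   → D = (-3/2, 43/12)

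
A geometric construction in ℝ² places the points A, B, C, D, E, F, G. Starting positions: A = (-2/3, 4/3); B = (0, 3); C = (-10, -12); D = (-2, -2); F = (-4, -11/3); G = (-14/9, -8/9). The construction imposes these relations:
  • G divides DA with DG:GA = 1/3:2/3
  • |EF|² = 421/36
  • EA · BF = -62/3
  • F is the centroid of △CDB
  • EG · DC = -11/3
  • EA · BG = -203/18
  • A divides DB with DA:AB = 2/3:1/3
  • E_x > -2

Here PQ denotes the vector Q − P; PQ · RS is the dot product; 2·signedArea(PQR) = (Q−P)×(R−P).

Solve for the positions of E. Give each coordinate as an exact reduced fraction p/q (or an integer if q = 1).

E = (-5/3, -7/6)

1. E_x = -5/3  [EA · BG = -203/18 ∩ EA · BF = -62/3]
2. E_y = -7/6  [EA · BG = -203/18 ∩ EA · BF = -62/3]
   → E = (-5/3, -7/6)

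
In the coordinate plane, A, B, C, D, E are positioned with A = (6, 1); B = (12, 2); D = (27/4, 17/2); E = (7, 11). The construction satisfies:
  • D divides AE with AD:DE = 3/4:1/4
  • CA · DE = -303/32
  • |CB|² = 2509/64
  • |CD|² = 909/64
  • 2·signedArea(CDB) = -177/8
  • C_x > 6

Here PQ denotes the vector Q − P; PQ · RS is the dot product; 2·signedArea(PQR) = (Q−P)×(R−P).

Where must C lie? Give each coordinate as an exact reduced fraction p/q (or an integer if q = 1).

1. C_x = 51/8  [2·signedArea(CDB) = -177/8 ∩ CA · DE = -303/32]
2. C_y = 19/4  [2·signedArea(CDB) = -177/8 ∩ CA · DE = -303/32]
   → C = (51/8, 19/4)

C = (51/8, 19/4)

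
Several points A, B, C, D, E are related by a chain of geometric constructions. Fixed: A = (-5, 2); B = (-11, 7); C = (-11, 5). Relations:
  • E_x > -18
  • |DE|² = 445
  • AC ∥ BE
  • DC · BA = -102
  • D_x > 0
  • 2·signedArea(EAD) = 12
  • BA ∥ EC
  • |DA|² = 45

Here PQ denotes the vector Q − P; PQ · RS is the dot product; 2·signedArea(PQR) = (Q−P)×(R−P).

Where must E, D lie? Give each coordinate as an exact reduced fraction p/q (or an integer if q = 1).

1. E_x = -17  [BA ∥ EC ∩ AC ∥ BE]
2. E_y = 10  [BA ∥ EC ∩ AC ∥ BE]
   → E = (-17, 10)
3. D_x = 1  [DC · BA = -102 ∩ 2·signedArea(EAD) = 12]
4. D_y = -1  [DC · BA = -102 ∩ 2·signedArea(EAD) = 12]
   → D = (1, -1)

D = (1, -1)
E = (-17, 10)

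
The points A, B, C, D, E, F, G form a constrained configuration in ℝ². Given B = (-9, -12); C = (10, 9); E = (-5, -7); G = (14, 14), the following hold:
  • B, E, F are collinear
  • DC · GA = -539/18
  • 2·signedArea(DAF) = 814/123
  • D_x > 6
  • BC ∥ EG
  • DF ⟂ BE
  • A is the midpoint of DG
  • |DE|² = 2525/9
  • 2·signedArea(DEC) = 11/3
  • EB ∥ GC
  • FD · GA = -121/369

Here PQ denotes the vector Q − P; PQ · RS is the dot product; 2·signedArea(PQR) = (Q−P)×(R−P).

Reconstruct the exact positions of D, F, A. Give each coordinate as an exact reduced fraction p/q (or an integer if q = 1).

1. D_x = 19/3  [line -16·x + 15·y + 64/3 = 0 ∩ |DE|² = 2525/9]
2. D_y = 16/3  [line -16·x + 15·y + 64/3 = 0 ∩ |DE|² = 2525/9]
   → D = (19/3, 16/3)
3. F_x = 223/41  [B, E, F are collinear ∩ DF ⟂ BE]
4. F_y = 248/41  [B, E, F are collinear ∩ DF ⟂ BE]
   → F = (223/41, 248/41)
5. A_x = 61/6  [A is the midpoint of DG]
6. A_y = 29/3  [A is the midpoint of DG]
   → A = (61/6, 29/3)

A = (61/6, 29/3)
D = (19/3, 16/3)
F = (223/41, 248/41)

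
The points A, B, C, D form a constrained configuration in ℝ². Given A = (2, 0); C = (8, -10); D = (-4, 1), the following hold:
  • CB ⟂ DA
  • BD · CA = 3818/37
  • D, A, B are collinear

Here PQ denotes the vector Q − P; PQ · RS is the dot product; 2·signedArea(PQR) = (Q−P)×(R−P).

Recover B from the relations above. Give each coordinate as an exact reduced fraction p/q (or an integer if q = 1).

B = (350/37, -46/37)

1. B_x = 350/37  [D, A, B are collinear ∩ CB ⟂ DA]
2. B_y = -46/37  [D, A, B are collinear ∩ CB ⟂ DA]
   → B = (350/37, -46/37)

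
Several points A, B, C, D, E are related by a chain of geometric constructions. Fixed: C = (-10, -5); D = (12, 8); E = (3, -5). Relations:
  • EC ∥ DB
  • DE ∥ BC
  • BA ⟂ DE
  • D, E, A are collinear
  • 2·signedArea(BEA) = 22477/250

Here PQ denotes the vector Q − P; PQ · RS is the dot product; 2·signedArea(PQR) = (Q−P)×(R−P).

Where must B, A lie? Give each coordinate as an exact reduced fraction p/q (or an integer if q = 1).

A = (1947/250, 479/250)
B = (-1, 8)

1. B_x = -1  [DE ∥ BC ∩ EC ∥ DB]
2. B_y = 8  [DE ∥ BC ∩ EC ∥ DB]
   → B = (-1, 8)
3. A_x = 1947/250  [D, E, A are collinear ∩ BA ⟂ DE]
4. A_y = 479/250  [D, E, A are collinear ∩ BA ⟂ DE]
   → A = (1947/250, 479/250)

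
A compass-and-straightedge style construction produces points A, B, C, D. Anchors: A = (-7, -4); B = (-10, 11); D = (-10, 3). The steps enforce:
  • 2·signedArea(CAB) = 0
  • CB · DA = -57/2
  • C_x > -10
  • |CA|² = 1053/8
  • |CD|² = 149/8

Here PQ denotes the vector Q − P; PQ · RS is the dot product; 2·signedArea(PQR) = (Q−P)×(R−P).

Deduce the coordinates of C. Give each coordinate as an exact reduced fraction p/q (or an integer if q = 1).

C = (-37/4, 29/4)

1. C_x = -37/4  [2·signedArea(CAB) = 0 ∩ CB · DA = -57/2]
2. C_y = 29/4  [2·signedArea(CAB) = 0 ∩ CB · DA = -57/2]
   → C = (-37/4, 29/4)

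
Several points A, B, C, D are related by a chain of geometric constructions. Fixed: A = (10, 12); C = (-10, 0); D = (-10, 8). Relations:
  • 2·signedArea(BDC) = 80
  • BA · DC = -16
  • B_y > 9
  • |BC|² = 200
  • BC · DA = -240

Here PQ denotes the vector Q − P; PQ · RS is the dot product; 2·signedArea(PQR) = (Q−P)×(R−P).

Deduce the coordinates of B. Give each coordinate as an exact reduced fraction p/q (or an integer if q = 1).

B = (0, 10)

1. B_x = 0  [BA · DC = -16 ∩ 2·signedArea(BDC) = 80]
2. B_y = 10  [BA · DC = -16 ∩ 2·signedArea(BDC) = 80]
   → B = (0, 10)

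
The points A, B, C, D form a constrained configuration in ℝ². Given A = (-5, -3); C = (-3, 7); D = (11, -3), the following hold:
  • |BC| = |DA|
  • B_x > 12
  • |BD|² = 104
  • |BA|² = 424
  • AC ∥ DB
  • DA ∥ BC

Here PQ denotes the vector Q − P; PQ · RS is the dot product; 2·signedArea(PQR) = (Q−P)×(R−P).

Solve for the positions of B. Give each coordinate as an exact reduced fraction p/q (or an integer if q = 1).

B = (13, 7)

1. B_x = 13  [DA ∥ BC ∩ AC ∥ DB]
2. B_y = 7  [DA ∥ BC ∩ AC ∥ DB]
   → B = (13, 7)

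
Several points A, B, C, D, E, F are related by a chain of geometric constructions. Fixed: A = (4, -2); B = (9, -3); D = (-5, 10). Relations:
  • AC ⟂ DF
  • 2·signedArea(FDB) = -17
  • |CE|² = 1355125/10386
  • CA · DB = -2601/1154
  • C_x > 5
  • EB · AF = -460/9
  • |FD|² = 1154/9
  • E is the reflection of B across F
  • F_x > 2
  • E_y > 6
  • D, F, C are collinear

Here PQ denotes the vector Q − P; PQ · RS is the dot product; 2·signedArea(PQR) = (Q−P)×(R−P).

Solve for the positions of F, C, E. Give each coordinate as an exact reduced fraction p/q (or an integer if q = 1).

C = (5891/1154, -1135/1154)
E = (-11/3, 19/3)
F = (8/3, 5/3)

1. F_x = 8/3  [line 13·x + 14·y + -58 = 0 ∩ |FD|² = 1154/9]
2. F_y = 5/3  [line 13·x + 14·y + -58 = 0 ∩ |FD|² = 1154/9]
   → F = (8/3, 5/3)
3. C_x = 5891/1154  [D, F, C are collinear ∩ AC ⟂ DF]
4. C_y = -1135/1154  [D, F, C are collinear ∩ AC ⟂ DF]
   → C = (5891/1154, -1135/1154)
5. E_x = -11/3  [E is the reflection of B across F]
6. E_y = 19/3  [E is the reflection of B across F]
   → E = (-11/3, 19/3)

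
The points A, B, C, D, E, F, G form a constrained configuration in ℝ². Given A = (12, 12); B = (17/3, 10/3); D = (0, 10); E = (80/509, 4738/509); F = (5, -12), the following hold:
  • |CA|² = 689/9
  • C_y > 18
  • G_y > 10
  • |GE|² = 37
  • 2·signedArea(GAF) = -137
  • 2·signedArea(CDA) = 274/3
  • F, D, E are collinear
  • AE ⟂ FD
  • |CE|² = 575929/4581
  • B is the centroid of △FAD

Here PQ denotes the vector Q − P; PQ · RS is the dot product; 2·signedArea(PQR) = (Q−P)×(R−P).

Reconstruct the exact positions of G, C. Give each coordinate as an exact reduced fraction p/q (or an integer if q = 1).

C = (19/3, 56/3)
G = (6, 11)

1. G_x = 6  [line 24·x + -7·y + -67 = 0 ∩ |GE|² = 37]
2. G_y = 11  [line 24·x + -7·y + -67 = 0 ∩ |GE|² = 37]
   → G = (6, 11)
3. C_x = 19/3  [line -2·x + 12·y + -634/3 = 0 ∩ |CE|² = 575929/4581]
4. C_y = 56/3  [line -2·x + 12·y + -634/3 = 0 ∩ |CE|² = 575929/4581]
   → C = (19/3, 56/3)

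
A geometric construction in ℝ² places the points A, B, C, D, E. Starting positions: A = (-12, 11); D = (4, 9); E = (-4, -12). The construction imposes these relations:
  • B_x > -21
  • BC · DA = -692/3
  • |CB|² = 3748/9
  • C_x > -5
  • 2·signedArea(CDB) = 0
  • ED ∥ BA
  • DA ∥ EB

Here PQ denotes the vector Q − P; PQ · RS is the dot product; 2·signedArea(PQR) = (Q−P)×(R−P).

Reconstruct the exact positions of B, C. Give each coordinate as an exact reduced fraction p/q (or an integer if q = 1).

B = (-20, -10)
C = (-4, 8/3)

1. B_x = -20  [ED ∥ BA ∩ DA ∥ EB]
2. B_y = -10  [ED ∥ BA ∩ DA ∥ EB]
   → B = (-20, -10)
3. C_x = -4  [2·signedArea(CDB) = 0 ∩ BC · DA = -692/3]
4. C_y = 8/3  [2·signedArea(CDB) = 0 ∩ BC · DA = -692/3]
   → C = (-4, 8/3)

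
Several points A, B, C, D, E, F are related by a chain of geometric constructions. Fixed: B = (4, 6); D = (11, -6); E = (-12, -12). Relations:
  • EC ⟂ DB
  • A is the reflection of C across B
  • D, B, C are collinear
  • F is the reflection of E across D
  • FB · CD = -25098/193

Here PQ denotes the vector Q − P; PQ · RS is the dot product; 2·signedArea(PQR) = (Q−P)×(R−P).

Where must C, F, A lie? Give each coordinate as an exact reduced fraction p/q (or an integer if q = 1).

A = (44/193, 2406/193)
C = (1500/193, -90/193)
F = (34, 0)

1. C_x = 1500/193  [D, B, C are collinear ∩ EC ⟂ DB]
2. C_y = -90/193  [D, B, C are collinear ∩ EC ⟂ DB]
   → C = (1500/193, -90/193)
3. F_x = 34  [F is the reflection of E across D]
4. F_y = 0  [F is the reflection of E across D]
   → F = (34, 0)
5. A_x = 44/193  [A is the reflection of C across B]
6. A_y = 2406/193  [A is the reflection of C across B]
   → A = (44/193, 2406/193)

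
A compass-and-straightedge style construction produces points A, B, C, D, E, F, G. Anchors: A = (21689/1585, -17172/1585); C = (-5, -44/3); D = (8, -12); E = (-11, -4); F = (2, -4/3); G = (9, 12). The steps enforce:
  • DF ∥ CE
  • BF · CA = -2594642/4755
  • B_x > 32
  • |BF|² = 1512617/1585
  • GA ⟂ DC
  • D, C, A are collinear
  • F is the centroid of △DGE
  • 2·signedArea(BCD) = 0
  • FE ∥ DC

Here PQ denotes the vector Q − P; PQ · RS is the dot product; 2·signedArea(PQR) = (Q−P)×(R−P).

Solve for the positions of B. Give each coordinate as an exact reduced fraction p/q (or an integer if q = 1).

B = (51303/1585, -33292/4755)

1. B_x = 51303/1585  [2·signedArea(BCD) = 0 ∩ BF · CA = -2594642/4755]
2. B_y = -33292/4755  [2·signedArea(BCD) = 0 ∩ BF · CA = -2594642/4755]
   → B = (51303/1585, -33292/4755)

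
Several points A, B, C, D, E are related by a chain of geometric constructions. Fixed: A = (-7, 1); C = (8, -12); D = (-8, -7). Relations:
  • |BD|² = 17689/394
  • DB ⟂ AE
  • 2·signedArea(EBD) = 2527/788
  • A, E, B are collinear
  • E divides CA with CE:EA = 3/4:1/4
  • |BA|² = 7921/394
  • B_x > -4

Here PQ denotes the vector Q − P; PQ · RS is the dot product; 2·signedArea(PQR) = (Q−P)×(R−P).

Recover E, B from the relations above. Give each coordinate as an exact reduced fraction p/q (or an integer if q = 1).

B = (-1423/394, -763/394)
E = (-13/4, -9/4)

1. E_x = -13/4  [E divides CA with CE:EA = 3/4:1/4]
2. E_y = -9/4  [E divides CA with CE:EA = 3/4:1/4]
   → E = (-13/4, -9/4)
3. B_x = -1423/394  [A, E, B are collinear ∩ DB ⟂ AE]
4. B_y = -763/394  [A, E, B are collinear ∩ DB ⟂ AE]
   → B = (-1423/394, -763/394)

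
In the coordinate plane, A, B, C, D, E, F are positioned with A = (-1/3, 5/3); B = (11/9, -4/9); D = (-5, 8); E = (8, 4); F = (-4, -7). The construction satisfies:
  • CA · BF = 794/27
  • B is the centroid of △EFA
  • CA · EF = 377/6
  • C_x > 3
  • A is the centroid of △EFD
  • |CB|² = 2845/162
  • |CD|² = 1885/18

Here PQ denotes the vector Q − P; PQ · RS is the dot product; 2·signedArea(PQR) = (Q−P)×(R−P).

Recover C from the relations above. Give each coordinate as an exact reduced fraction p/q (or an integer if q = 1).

1. C_x = 23/6  [CA · BF = 794/27 ∩ CA · EF = 377/6]
2. C_y = 17/6  [CA · BF = 794/27 ∩ CA · EF = 377/6]
   → C = (23/6, 17/6)

C = (23/6, 17/6)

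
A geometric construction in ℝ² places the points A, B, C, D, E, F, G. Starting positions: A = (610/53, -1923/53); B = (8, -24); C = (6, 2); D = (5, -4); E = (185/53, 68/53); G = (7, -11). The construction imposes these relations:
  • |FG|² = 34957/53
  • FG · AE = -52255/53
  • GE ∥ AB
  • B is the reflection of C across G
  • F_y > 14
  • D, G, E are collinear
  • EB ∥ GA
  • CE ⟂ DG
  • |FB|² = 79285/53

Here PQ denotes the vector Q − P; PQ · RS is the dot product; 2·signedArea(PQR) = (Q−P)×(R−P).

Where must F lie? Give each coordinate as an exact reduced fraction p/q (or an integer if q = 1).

F = (132/53, 757/53)

1. F_x = 132/53  [line 425/53·x + -1991/53·y + 27379/53 = 0 ∩ |FG|² = 34957/53]
2. F_y = 757/53  [line 425/53·x + -1991/53·y + 27379/53 = 0 ∩ |FG|² = 34957/53]
   → F = (132/53, 757/53)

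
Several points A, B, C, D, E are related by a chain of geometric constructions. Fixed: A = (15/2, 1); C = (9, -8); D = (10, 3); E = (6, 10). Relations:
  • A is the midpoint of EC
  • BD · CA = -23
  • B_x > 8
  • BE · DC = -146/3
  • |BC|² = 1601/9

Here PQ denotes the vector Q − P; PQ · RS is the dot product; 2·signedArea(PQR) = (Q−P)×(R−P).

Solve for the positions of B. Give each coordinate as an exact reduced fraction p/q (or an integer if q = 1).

B = (26/3, 16/3)

1. B_x = 26/3  [BD · CA = -23 ∩ BE · DC = -146/3]
2. B_y = 16/3  [BD · CA = -23 ∩ BE · DC = -146/3]
   → B = (26/3, 16/3)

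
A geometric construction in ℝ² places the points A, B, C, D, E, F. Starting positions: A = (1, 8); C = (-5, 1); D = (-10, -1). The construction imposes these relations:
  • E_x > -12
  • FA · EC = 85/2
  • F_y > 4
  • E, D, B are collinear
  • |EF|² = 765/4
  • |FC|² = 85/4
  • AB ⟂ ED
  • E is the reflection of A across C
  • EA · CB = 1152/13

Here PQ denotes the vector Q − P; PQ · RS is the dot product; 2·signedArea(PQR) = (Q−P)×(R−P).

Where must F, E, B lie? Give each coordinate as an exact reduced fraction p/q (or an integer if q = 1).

B = (-102/13, 127/13)
E = (-11, -6)
F = (-2, 9/2)

1. E_x = -11  [E is the reflection of A across C]
2. E_y = -6  [E is the reflection of A across C]
   → E = (-11, -6)
3. B_x = -102/13  [E, D, B are collinear ∩ AB ⟂ ED]
4. B_y = 127/13  [E, D, B are collinear ∩ AB ⟂ ED]
   → B = (-102/13, 127/13)
5. F_x = -2  [line -6·x + -7·y + 39/2 = 0 ∩ |FC|² = 85/4]
6. F_y = 9/2  [line -6·x + -7·y + 39/2 = 0 ∩ |FC|² = 85/4]
   → F = (-2, 9/2)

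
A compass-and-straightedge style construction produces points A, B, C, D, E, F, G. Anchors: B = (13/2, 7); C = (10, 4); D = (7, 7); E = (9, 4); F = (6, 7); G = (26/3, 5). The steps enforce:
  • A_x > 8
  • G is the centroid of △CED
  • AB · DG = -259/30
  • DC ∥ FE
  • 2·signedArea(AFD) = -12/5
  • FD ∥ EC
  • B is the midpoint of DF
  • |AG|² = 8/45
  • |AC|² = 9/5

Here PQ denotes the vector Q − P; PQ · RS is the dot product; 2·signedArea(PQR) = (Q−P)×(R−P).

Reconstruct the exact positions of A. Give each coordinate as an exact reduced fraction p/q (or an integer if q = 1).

A = (44/5, 23/5)

1. A_x = 44/5  [AB · DG = -259/30 ∩ 2·signedArea(AFD) = -12/5]
2. A_y = 23/5  [AB · DG = -259/30 ∩ 2·signedArea(AFD) = -12/5]
   → A = (44/5, 23/5)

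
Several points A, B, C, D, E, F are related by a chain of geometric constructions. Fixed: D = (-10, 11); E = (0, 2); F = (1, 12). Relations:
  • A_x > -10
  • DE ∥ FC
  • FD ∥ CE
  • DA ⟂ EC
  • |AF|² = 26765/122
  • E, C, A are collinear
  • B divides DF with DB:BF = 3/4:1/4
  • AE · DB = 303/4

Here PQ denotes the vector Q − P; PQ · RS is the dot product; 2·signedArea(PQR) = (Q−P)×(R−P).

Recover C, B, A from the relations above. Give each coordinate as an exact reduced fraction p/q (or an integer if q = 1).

A = (-1111/122, 143/122)
B = (-7/4, 47/4)
C = (11, 3)

1. C_x = 11  [FD ∥ CE ∩ DE ∥ FC]
2. C_y = 3  [FD ∥ CE ∩ DE ∥ FC]
   → C = (11, 3)
3. B_x = -7/4  [B divides DF with DB:BF = 3/4:1/4]
4. B_y = 47/4  [B divides DF with DB:BF = 3/4:1/4]
   → B = (-7/4, 47/4)
5. A_x = -1111/122  [E, C, A are collinear ∩ DA ⟂ EC]
6. A_y = 143/122  [E, C, A are collinear ∩ DA ⟂ EC]
   → A = (-1111/122, 143/122)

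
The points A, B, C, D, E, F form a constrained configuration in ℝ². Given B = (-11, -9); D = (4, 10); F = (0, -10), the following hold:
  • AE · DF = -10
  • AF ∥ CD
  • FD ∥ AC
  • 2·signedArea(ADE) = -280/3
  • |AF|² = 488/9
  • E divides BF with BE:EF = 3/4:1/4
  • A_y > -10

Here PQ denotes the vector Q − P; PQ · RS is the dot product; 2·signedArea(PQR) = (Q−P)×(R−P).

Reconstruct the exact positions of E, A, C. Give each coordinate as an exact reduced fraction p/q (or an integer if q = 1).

1. E_x = -11/4  [E divides BF with BE:EF = 3/4:1/4]
2. E_y = -39/4  [E divides BF with BE:EF = 3/4:1/4]
   → E = (-11/4, -39/4)
3. A_x = -22/3  [2·signedArea(ADE) = -280/3 ∩ AE · DF = -10]
4. A_y = -28/3  [2·signedArea(ADE) = -280/3 ∩ AE · DF = -10]
   → A = (-22/3, -28/3)
5. C_x = -10/3  [AF ∥ CD ∩ FD ∥ AC]
6. C_y = 32/3  [AF ∥ CD ∩ FD ∥ AC]
   → C = (-10/3, 32/3)

A = (-22/3, -28/3)
C = (-10/3, 32/3)
E = (-11/4, -39/4)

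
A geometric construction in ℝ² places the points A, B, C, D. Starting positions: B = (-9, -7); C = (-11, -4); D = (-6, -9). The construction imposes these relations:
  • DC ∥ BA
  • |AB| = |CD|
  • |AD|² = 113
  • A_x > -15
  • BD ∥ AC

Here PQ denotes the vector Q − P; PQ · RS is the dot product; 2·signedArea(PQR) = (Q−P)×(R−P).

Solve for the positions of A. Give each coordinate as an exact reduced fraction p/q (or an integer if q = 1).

1. A_x = -14  [BD ∥ AC ∩ DC ∥ BA]
2. A_y = -2  [BD ∥ AC ∩ DC ∥ BA]
   → A = (-14, -2)

A = (-14, -2)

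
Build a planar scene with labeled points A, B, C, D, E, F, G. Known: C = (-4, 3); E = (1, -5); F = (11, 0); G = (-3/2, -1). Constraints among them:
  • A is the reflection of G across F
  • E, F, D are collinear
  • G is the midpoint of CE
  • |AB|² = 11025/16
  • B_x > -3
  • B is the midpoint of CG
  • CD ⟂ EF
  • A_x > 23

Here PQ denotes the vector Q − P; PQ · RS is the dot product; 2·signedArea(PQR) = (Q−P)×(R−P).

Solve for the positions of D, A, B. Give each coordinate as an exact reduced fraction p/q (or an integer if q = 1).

1. D_x = 1/5  [E, F, D are collinear ∩ CD ⟂ EF]
2. D_y = -27/5  [E, F, D are collinear ∩ CD ⟂ EF]
   → D = (1/5, -27/5)
3. A_x = 47/2  [A is the reflection of G across F]
4. A_y = 1  [A is the reflection of G across F]
   → A = (47/2, 1)
5. B_x = -11/4  [B is the midpoint of CG]
6. B_y = 1  [B is the midpoint of CG]
   → B = (-11/4, 1)

A = (47/2, 1)
B = (-11/4, 1)
D = (1/5, -27/5)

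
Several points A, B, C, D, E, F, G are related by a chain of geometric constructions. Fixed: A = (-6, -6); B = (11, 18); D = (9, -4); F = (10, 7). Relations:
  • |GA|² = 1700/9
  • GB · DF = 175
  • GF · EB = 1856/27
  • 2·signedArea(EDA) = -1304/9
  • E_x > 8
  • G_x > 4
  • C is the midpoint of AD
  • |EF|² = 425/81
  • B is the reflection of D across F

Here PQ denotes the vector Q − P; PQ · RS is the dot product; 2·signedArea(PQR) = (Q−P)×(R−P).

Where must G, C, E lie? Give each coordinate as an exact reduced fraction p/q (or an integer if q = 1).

1. G_x = 14/3  [line -1·x + -11·y + 34 = 0 ∩ |GA|² = 1700/9]
2. G_y = 8/3  [line -1·x + -11·y + 34 = 0 ∩ |GA|² = 1700/9]
   → G = (14/3, 8/3)
3. C_x = 3/2  [C is the midpoint of AD]
4. C_y = -5  [C is the midpoint of AD]
   → C = (3/2, -5)
5. E_x = 74/9  [GF · EB = 1856/27 ∩ 2·signedArea(EDA) = -1304/9]
6. E_y = 50/9  [GF · EB = 1856/27 ∩ 2·signedArea(EDA) = -1304/9]
   → E = (74/9, 50/9)

C = (3/2, -5)
E = (74/9, 50/9)
G = (14/3, 8/3)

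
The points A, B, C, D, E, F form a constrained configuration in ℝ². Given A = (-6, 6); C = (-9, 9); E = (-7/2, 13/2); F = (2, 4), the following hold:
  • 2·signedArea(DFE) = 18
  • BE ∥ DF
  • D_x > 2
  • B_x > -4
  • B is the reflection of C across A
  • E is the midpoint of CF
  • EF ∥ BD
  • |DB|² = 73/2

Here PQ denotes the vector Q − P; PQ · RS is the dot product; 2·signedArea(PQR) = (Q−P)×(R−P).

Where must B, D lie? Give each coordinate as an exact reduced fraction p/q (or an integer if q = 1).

1. B_x = -3  [B is the reflection of C across A]
2. B_y = 3  [B is the reflection of C across A]
   → B = (-3, 3)
3. D_x = 5/2  [BE ∥ DF ∩ EF ∥ BD]
4. D_y = 1/2  [BE ∥ DF ∩ EF ∥ BD]
   → D = (5/2, 1/2)

B = (-3, 3)
D = (5/2, 1/2)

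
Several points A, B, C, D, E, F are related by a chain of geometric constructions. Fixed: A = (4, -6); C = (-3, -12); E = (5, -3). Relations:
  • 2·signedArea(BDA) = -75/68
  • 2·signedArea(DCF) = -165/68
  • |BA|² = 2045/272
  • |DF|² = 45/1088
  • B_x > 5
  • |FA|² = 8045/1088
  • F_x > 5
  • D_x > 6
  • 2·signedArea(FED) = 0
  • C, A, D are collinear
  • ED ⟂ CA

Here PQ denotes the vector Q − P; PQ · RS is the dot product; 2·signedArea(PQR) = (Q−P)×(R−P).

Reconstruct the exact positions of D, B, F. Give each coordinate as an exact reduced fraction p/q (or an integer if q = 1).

B = (197/34, -267/68)
D = (103/17, -72/17)
F = (403/68, -555/136)

1. D_x = 103/17  [C, A, D are collinear ∩ ED ⟂ CA]
2. D_y = -72/17  [C, A, D are collinear ∩ ED ⟂ CA]
   → D = (103/17, -72/17)
3. B_x = 197/34  [line 30/17·x + -35/17·y + -1245/68 = 0 ∩ |BA|² = 2045/272]
4. B_y = -267/68  [line 30/17·x + -35/17·y + -1245/68 = 0 ∩ |BA|² = 2045/272]
   → B = (197/34, -267/68)
5. F_x = 403/68  [2·signedArea(FED) = 0 ∩ 2·signedArea(DCF) = -165/68]
6. F_y = -555/136  [2·signedArea(FED) = 0 ∩ 2·signedArea(DCF) = -165/68]
   → F = (403/68, -555/136)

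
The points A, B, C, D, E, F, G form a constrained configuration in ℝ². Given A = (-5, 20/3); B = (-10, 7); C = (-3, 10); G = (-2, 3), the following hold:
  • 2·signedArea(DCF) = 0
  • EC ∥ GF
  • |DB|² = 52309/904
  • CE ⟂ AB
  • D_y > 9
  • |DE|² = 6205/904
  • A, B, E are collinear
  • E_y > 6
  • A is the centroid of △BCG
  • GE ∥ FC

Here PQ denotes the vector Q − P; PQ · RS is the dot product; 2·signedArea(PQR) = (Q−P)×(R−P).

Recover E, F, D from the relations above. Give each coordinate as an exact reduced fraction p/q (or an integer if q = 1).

D = (-1217/452, 4119/452)
E = (-365/113, 740/113)
F = (-200/113, 729/113)

1. E_x = -365/113  [A, B, E are collinear ∩ CE ⟂ AB]
2. E_y = 740/113  [A, B, E are collinear ∩ CE ⟂ AB]
   → E = (-365/113, 740/113)
3. F_x = -200/113  [GE ∥ FC ∩ EC ∥ GF]
4. F_y = 729/113  [GE ∥ FC ∩ EC ∥ GF]
   → F = (-200/113, 729/113)
5. D_x = -1217/452  [line 401/113·x + 139/113·y + -187/113 = 0 ∩ |DE|² = 6205/904]
6. D_y = 4119/452  [line 401/113·x + 139/113·y + -187/113 = 0 ∩ |DE|² = 6205/904]
   → D = (-1217/452, 4119/452)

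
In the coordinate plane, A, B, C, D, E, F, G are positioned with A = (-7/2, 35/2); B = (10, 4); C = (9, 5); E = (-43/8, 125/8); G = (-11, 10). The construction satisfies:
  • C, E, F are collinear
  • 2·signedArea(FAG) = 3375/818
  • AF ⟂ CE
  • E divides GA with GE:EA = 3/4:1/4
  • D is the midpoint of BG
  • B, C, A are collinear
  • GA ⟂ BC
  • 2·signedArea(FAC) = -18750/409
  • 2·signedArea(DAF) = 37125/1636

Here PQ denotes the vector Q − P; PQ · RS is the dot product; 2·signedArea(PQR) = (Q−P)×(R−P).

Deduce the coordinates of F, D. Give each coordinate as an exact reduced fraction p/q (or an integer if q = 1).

D = (-1/2, 7)
F = (-2069/409, 6295/409)

1. F_x = -2069/409  [C, E, F are collinear ∩ AF ⟂ CE]
2. F_y = 6295/409  [C, E, F are collinear ∩ AF ⟂ CE]
   → F = (-2069/409, 6295/409)
3. D_x = -1/2  [D is the midpoint of BG]
4. D_y = 7  [D is the midpoint of BG]
   → D = (-1/2, 7)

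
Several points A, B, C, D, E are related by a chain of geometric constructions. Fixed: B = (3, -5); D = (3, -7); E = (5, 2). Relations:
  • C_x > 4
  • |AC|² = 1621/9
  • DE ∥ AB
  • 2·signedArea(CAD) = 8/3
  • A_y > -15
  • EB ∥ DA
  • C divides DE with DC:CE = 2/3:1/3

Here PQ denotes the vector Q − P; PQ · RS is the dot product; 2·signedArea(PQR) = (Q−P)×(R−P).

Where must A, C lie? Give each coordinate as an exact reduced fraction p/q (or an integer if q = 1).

1. A_x = 1  [DE ∥ AB ∩ EB ∥ DA]
2. A_y = -14  [DE ∥ AB ∩ EB ∥ DA]
   → A = (1, -14)
3. C_x = 13/3  [C divides DE with DC:CE = 2/3:1/3]
4. C_y = -1  [C divides DE with DC:CE = 2/3:1/3]
   → C = (13/3, -1)

A = (1, -14)
C = (13/3, -1)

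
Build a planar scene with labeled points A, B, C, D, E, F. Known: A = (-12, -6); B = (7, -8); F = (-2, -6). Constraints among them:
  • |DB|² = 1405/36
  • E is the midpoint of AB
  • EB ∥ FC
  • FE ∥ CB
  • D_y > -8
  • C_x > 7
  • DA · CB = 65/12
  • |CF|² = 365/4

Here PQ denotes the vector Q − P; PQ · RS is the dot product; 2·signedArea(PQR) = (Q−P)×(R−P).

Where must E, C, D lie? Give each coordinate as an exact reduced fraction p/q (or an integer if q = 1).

1. E_x = -5/2  [E is the midpoint of AB]
2. E_y = -7  [E is the midpoint of AB]
   → E = (-5/2, -7)
3. C_x = 15/2  [FE ∥ CB ∩ EB ∥ FC]
4. C_y = -7  [FE ∥ CB ∩ EB ∥ FC]
   → C = (15/2, -7)
5. D_x = 5/6  [line 1/2·x + 1·y + 79/12 = 0 ∩ |DB|² = 1405/36]
6. D_y = -7  [line 1/2·x + 1·y + 79/12 = 0 ∩ |DB|² = 1405/36]
   → D = (5/6, -7)

C = (15/2, -7)
D = (5/6, -7)
E = (-5/2, -7)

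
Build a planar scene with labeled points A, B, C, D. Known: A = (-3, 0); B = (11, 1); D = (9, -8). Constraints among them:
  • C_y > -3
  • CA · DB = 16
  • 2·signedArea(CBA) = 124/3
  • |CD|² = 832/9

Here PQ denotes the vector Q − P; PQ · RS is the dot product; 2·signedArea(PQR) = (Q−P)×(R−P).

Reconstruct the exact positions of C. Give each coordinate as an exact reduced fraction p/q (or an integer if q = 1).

1. C_x = 1  [2·signedArea(CBA) = 124/3 ∩ CA · DB = 16]
2. C_y = -8/3  [2·signedArea(CBA) = 124/3 ∩ CA · DB = 16]
   → C = (1, -8/3)

C = (1, -8/3)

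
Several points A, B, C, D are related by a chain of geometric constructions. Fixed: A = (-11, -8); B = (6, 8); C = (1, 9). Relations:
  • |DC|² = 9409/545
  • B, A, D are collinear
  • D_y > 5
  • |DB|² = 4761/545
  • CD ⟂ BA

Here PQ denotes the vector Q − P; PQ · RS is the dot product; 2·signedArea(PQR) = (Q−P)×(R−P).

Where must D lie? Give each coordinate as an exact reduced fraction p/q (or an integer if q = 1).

D = (2097/545, 3256/545)

1. D_x = 2097/545  [B, A, D are collinear ∩ CD ⟂ BA]
2. D_y = 3256/545  [B, A, D are collinear ∩ CD ⟂ BA]
   → D = (2097/545, 3256/545)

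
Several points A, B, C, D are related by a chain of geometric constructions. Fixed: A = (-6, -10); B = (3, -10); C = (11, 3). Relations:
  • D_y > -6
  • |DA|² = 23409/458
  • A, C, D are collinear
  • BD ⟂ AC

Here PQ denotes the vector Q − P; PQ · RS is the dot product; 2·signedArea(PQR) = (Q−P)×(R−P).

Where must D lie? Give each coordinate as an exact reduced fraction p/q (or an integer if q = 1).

1. D_x = -147/458  [A, C, D are collinear ∩ BD ⟂ AC]
2. D_y = -2591/458  [A, C, D are collinear ∩ BD ⟂ AC]
   → D = (-147/458, -2591/458)

D = (-147/458, -2591/458)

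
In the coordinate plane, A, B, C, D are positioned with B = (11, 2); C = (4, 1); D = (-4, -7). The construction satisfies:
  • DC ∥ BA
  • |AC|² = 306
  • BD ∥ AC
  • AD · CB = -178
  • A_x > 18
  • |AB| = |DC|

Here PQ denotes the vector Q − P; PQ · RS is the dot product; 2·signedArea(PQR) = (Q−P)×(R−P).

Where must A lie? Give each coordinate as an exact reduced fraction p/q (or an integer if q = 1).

1. A_x = 19  [BD ∥ AC ∩ DC ∥ BA]
2. A_y = 10  [BD ∥ AC ∩ DC ∥ BA]
   → A = (19, 10)

A = (19, 10)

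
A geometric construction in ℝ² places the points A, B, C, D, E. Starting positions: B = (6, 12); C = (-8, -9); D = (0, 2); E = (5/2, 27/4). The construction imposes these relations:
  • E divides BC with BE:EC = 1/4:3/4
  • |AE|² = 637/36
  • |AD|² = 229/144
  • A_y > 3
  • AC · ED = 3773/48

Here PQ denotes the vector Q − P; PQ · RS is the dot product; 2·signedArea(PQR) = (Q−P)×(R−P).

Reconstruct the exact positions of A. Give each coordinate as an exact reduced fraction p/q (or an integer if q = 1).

1. A_x = 1/6  [line 5/2·x + 19/4·y + -761/48 = 0 ∩ |AE|² = 637/36]
2. A_y = 13/4  [line 5/2·x + 19/4·y + -761/48 = 0 ∩ |AE|² = 637/36]
   → A = (1/6, 13/4)

A = (1/6, 13/4)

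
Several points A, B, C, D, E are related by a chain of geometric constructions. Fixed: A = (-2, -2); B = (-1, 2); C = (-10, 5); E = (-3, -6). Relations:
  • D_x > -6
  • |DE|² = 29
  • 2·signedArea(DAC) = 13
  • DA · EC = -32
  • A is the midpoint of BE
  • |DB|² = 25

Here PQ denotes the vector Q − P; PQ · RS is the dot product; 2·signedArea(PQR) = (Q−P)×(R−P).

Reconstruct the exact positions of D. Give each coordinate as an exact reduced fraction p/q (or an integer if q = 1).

D = (-5, -1)

1. D_x = -5  [DA · EC = -32 ∩ 2·signedArea(DAC) = 13]
2. D_y = -1  [DA · EC = -32 ∩ 2·signedArea(DAC) = 13]
   → D = (-5, -1)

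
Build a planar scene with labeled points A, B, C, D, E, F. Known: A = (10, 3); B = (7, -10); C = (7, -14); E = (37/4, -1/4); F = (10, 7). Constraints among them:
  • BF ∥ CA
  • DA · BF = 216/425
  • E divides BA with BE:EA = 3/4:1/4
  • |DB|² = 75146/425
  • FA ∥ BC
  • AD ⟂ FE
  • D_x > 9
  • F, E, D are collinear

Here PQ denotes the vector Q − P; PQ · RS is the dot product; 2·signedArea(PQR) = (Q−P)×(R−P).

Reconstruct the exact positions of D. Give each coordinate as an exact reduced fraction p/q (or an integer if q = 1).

D = (4076/425, 1293/425)

1. D_x = 4076/425  [F, E, D are collinear ∩ AD ⟂ FE]
2. D_y = 1293/425  [F, E, D are collinear ∩ AD ⟂ FE]
   → D = (4076/425, 1293/425)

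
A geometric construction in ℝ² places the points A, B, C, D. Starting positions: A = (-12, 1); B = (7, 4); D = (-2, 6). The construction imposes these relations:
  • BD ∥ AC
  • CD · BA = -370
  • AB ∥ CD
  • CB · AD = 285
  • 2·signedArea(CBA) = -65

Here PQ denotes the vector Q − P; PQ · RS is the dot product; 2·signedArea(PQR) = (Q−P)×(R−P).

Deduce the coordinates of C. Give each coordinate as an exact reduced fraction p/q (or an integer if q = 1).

1. C_x = -21  [AB ∥ CD ∩ BD ∥ AC]
2. C_y = 3  [AB ∥ CD ∩ BD ∥ AC]
   → C = (-21, 3)

C = (-21, 3)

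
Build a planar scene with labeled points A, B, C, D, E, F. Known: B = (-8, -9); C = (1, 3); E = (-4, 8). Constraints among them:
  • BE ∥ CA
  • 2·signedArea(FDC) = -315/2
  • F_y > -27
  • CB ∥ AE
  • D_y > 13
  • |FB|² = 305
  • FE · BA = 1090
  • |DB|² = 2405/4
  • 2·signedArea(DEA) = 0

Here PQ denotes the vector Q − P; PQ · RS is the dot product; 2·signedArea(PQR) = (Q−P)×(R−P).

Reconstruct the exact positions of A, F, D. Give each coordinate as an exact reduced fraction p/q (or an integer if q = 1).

1. A_x = 5  [CB ∥ AE ∩ BE ∥ CA]
2. A_y = 20  [CB ∥ AE ∩ BE ∥ CA]
   → A = (5, 20)
3. D_x = 1/2  [line -12·x + 9·y + -120 = 0 ∩ |DB|² = 2405/4]
4. D_y = 14  [line -12·x + 9·y + -120 = 0 ∩ |DB|² = 2405/4]
   → D = (1/2, 14)
5. F_x = -12  [2·signedArea(FDC) = -315/2 ∩ FE · BA = 1090]
6. F_y = -26  [2·signedArea(FDC) = -315/2 ∩ FE · BA = 1090]
   → F = (-12, -26)

A = (5, 20)
D = (1/2, 14)
F = (-12, -26)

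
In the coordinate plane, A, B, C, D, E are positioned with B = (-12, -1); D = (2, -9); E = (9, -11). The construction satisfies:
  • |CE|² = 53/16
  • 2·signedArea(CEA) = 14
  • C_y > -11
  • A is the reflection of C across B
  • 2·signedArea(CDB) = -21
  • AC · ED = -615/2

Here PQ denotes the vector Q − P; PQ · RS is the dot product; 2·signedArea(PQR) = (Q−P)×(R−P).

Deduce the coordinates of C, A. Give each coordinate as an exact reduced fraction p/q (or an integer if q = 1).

A = (-125/4, 17/2)
C = (29/4, -21/2)

1. C_x = 29/4  [line -8·x + -14·y + -89 = 0 ∩ |CE|² = 53/16]
2. C_y = -21/2  [line -8·x + -14·y + -89 = 0 ∩ |CE|² = 53/16]
   → C = (29/4, -21/2)
3. A_x = -125/4  [2·signedArea(CEA) = 14 ∩ A is the reflection of C across B]
4. A_y = 17/2  [2·signedArea(CEA) = 14 ∩ A is the reflection of C across B]
   → A = (-125/4, 17/2)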